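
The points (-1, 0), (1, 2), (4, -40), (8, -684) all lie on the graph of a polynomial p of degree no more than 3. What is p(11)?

Using the Lagrange interpolation formula with nodes -1, 1, 4, 8:
  L_0(s) = (s - 1)(s - 4)(s - 8) / -90
  L_1(s) = (s + 1)(s - 4)(s - 8) / 42
  L_2(s) = (s + 1)(s - 1)(s - 8) / -60
  L_3(s) = (s + 1)(s - 1)(s - 4) / 252
Then p(s) = 0·L_0(s) + 2·L_1(s) - 40·L_2(s) - 684·L_3(s).
Expanding and collecting terms gives p(s) = -2s^3 + 5s^2 + 3s - 4.
Evaluating at s = 11: p(11) = -2028.

-2028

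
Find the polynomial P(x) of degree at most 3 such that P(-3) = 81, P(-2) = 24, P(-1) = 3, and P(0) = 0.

P(x) = -3x^3

Using the Lagrange interpolation formula with nodes -3, -2, -1, 0:
  L_0(x) = (x + 2)(x + 1)x / -6
  L_1(x) = (x + 3)(x + 1)x / 2
  L_2(x) = (x + 3)(x + 2)x / -2
  L_3(x) = (x + 3)(x + 2)(x + 1) / 6
Then P(x) = 81·L_0(x) + 24·L_1(x) + 3·L_2(x) + 0·L_3(x).
Expanding and collecting terms gives P(x) = -3x^3.
Check: P(-1) = 3. ✓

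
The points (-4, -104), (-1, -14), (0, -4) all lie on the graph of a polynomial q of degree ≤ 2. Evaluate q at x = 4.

-64

Write q(x) = ax^2 + bx + c. Substituting each data point gives a linear system:
  16a - 4b + c = -104
  a - b + c = -14
  c = -4
Solving the system yields a = -5, b = 5, c = -4.
So q(x) = -5x^2 + 5x - 4.
Then q(4) = -64.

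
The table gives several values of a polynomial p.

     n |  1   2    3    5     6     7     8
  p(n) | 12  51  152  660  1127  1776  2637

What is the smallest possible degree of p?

3

Divided differences on the nodes 1, 2, 3, 5, 6, 7, 8:
  order 0: 12  51  152  660  1127  1776  2637
  order 1: 39  101  254  467  649  861
  order 2: 31  51  71  91  106
  order 3: 5  5  5  5
  order 4: 0  0  0
  order 5: 0  0
  order 6: 0
The order-3 divided differences are all 5 (nonzero) and every higher order vanishes, so the data lies on a polynomial of degree exactly 3.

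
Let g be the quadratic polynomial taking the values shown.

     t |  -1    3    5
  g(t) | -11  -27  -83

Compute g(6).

Write g(t) = at^2 + bt + c. Substituting each data point gives a linear system:
  a - b + c = -11
  9a + 3b + c = -27
  25a + 5b + c = -83
Solving the system yields a = -4, b = 4, c = -3.
So g(t) = -4t^2 + 4t - 3.
Then g(6) = -123.

-123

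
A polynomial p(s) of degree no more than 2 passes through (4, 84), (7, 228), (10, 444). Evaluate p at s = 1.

12

Write p(s) = as^2 + bs + c. Substituting each data point gives a linear system:
  16a + 4b + c = 84
  49a + 7b + c = 228
  100a + 10b + c = 444
Solving the system yields a = 4, b = 4, c = 4.
So p(s) = 4s^2 + 4s + 4.
Then p(1) = 12.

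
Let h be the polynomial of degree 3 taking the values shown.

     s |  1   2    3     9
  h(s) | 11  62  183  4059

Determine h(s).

h(s) = 5s^3 + 5s^2 + s

Using the Lagrange interpolation formula with nodes 1, 2, 3, 9:
  L_0(s) = (s - 2)(s - 3)(s - 9) / -16
  L_1(s) = (s - 1)(s - 3)(s - 9) / 7
  L_2(s) = (s - 1)(s - 2)(s - 9) / -12
  L_3(s) = (s - 1)(s - 2)(s - 3) / 336
Then h(s) = 11·L_0(s) + 62·L_1(s) + 183·L_2(s) + 4059·L_3(s).
Expanding and collecting terms gives h(s) = 5s^3 + 5s^2 + s.
Check: h(3) = 183. ✓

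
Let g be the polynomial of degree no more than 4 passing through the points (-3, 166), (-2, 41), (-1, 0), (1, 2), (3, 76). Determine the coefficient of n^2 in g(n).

5

Write g(n) = an^4 + bn^3 + cn^2 + dn + e. Substituting each data point gives a linear system:
  81a - 27b + 9c - 3d + e = 166
  16a - 8b + 4c - 2d + e = 41
  a - b + c - d + e = 0
  a + b + c + d + e = 2
  81a + 27b + 9c + 3d + e = 76
Solving the system yields a = 1, b = -2, c = 5, d = 3, e = -5.
So g(n) = n^4 - 2n^3 + 5n^2 + 3n - 5.
The coefficient of n^2 is 5.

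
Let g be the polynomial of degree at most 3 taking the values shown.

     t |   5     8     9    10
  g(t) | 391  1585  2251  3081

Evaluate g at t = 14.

Write g(t) = at^3 + bt^2 + ct + d. Substituting each data point gives a linear system:
  125a + 25b + 5c + d = 391
  512a + 64b + 8c + d = 1585
  729a + 81b + 9c + d = 2251
  1000a + 100b + 10c + d = 3081
Solving the system yields a = 3, b = 1, c = -2, d = 1.
So g(t) = 3t³ + t² - 2t + 1.
Then g(14) = 8401.

8401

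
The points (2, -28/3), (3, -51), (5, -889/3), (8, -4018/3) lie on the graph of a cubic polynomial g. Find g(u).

g(u) = -3u^3 + 3u^2 + (1/3)u + 2

Write g(u) = au^3 + bu^2 + cu + d. Substituting each data point gives a linear system:
  8a + 4b + 2c + d = -28/3
  27a + 9b + 3c + d = -51
  125a + 25b + 5c + d = -889/3
  512a + 64b + 8c + d = -4018/3
Solving the system yields a = -3, b = 3, c = 1/3, d = 2.
So g(u) = -3u^3 + 3u^2 + (1/3)u + 2.
Check: g(3) = -51. ✓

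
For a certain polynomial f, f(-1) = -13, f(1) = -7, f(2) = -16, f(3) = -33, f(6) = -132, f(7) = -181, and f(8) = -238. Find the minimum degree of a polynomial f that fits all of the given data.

Divided differences on the nodes -1, 1, 2, 3, 6, 7, 8:
  order 0: -13  -7  -16  -33  -132  -181  -238
  order 1: 3  -9  -17  -33  -49  -57
  order 2: -4  -4  -4  -4  -4
  order 3: 0  0  0  0
  order 4: 0  0  0
  order 5: 0  0
  order 6: 0
The order-2 divided differences are all -4 (nonzero) and every higher order vanishes, so the data lies on a polynomial of degree exactly 2.

2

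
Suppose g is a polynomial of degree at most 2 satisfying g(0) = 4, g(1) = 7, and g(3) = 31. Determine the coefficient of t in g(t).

Write g(t) = at^2 + bt + c. Substituting each data point gives a linear system:
  c = 4
  a + b + c = 7
  9a + 3b + c = 31
Solving the system yields a = 3, b = 0, c = 4.
So g(t) = 3t^2 + 4.
The coefficient of t is 0.

0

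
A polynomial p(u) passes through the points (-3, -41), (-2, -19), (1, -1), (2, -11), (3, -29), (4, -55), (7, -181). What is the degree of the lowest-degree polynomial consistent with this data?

2

Divided differences on the nodes -3, -2, 1, 2, 3, 4, 7:
  order 0: -41  -19  -1  -11  -29  -55  -181
  order 1: 22  6  -10  -18  -26  -42
  order 2: -4  -4  -4  -4  -4
  order 3: 0  0  0  0
  order 4: 0  0  0
  order 5: 0  0
  order 6: 0
The order-2 divided differences are all -4 (nonzero) and every higher order vanishes, so the data lies on a polynomial of degree exactly 2.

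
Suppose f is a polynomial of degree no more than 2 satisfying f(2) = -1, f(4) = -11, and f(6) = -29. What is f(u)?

Write f(u) = au^2 + bu + c. Substituting each data point gives a linear system:
  4a + 2b + c = -1
  16a + 4b + c = -11
  36a + 6b + c = -29
Solving the system yields a = -1, b = 1, c = 1.
So f(u) = -u^2 + u + 1.
Check: f(4) = -11. ✓

f(u) = -u^2 + u + 1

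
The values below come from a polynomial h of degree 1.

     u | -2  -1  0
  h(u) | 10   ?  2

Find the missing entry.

6

The 2 known points determine the degree-1 polynomial uniquely.
Write h(u) = au + b. Substituting each data point gives a linear system:
  -2a + b = 10
  b = 2
Solving the system yields a = -4, b = 2.
So h(u) = -4u + 2.
Then h(-1) = 6.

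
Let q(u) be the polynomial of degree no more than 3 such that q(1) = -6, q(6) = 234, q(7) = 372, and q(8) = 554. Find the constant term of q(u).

Write q(u) = au^3 + bu^2 + cu + d. Substituting each data point gives a linear system:
  a + b + c + d = -6
  216a + 36b + 6c + d = 234
  343a + 49b + 7c + d = 372
  512a + 64b + 8c + d = 554
Solving the system yields a = 1, b = 1, c = -2, d = -6.
So q(u) = u³ + u² - 2u - 6.
The constant term is -6.

-6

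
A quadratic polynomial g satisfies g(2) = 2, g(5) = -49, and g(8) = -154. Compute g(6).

-78

Forward differences of the values at u = 2, 5, 8:
  g  : 2  -49  -154
  Δ  : -51  -105
  Δ^2: -54
The second differences are constant, confirming degree 2.
Interpolating (Newton forward form) and evaluating at u = 6 gives g(6) = -78.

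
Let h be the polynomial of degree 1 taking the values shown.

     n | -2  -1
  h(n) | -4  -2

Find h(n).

Write h(n) = an + b. Substituting each data point gives a linear system:
  -2a + b = -4
  -a + b = -2
Solving the system yields a = 2, b = 0.
So h(n) = 2n.
Check: h(-1) = -2. ✓

h(n) = 2n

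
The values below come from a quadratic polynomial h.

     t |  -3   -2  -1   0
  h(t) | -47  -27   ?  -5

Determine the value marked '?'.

-13

On equispaced nodes a degree-2 polynomial has vanishing third forward difference, so
  - h(-3) + 3·h(-2) - 3·h(-1) + h(0) = 0.
Substituting the known values and solving for h(-1):
  -3·h(-1) = 39
  h(-1) = -13.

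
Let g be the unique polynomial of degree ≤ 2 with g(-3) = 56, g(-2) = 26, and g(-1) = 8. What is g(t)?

g(t) = 6t^2 + 2

Using the Lagrange interpolation formula with nodes -3, -2, -1:
  L_0(t) = (t + 2)(t + 1) / 2
  L_1(t) = (t + 3)(t + 1) / -1
  L_2(t) = (t + 3)(t + 2) / 2
Then g(t) = 56·L_0(t) + 26·L_1(t) + 8·L_2(t).
Expanding and collecting terms gives g(t) = 6t^2 + 2.
Check: g(-3) = 56. ✓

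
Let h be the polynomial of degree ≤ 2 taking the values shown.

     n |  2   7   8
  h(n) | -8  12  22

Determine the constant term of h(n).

-2

Write h(n) = an^2 + bn + c. Substituting each data point gives a linear system:
  4a + 2b + c = -8
  49a + 7b + c = 12
  64a + 8b + c = 22
Solving the system yields a = 1, b = -5, c = -2.
So h(n) = n^2 - 5n - 2.
The constant term is -2.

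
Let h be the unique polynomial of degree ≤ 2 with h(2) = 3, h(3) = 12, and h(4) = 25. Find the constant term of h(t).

-3

Write h(t) = at^2 + bt + c. Substituting each data point gives a linear system:
  4a + 2b + c = 3
  9a + 3b + c = 12
  16a + 4b + c = 25
Solving the system yields a = 2, b = -1, c = -3.
So h(t) = 2t^2 - t - 3.
The constant term is -3.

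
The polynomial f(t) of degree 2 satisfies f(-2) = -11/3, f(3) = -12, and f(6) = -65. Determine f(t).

Write f(t) = at^2 + bt + c. Substituting each data point gives a linear system:
  4a - 2b + c = -11/3
  9a + 3b + c = -12
  36a + 6b + c = -65
Solving the system yields a = -2, b = 1/3, c = 5.
So f(t) = -2t² + (1/3)t + 5.
Check: f(3) = -12. ✓

f(t) = -2t^2 + (1/3)t + 5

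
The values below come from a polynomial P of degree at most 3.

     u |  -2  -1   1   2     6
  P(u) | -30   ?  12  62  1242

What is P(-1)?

The 4 known points determine the degree-3 polynomial uniquely.
Write P(u) = au^3 + bu^2 + cu + d. Substituting each data point gives a linear system:
  -8a + 4b - 2c + d = -30
  a + b + c + d = 12
  8a + 4b + 2c + d = 62
  216a + 36b + 6c + d = 1242
Solving the system yields a = 5, b = 4, c = 3, d = 0.
So P(u) = 5u^3 + 4u^2 + 3u.
Then P(-1) = -4.

-4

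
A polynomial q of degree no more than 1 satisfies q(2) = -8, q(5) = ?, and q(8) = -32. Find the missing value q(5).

-20

On equispaced nodes a degree-1 polynomial has vanishing second forward difference, so
  q(2) - 2·q(5) + q(8) = 0.
Substituting the known values and solving for q(5):
  -2·q(5) = 40
  q(5) = -20.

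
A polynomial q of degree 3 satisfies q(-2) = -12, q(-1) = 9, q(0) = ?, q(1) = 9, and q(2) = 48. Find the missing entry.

On equispaced nodes a degree-3 polynomial has vanishing fourth forward difference, so
  q(-2) - 4·q(-1) + 6·q(0) - 4·q(1) + q(2) = 0.
Substituting the known values and solving for q(0):
  6·q(0) = 36
  q(0) = 6.

6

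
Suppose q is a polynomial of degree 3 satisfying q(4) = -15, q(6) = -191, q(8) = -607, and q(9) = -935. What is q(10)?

-1359

Write q(s) = as^3 + bs^2 + cs + d. Substituting each data point gives a linear system:
  64a + 16b + 4c + d = -15
  216a + 36b + 6c + d = -191
  512a + 64b + 8c + d = -607
  729a + 81b + 9c + d = -935
Solving the system yields a = -2, b = 6, c = 4, d = 1.
So q(s) = -2s^3 + 6s^2 + 4s + 1.
Then q(10) = -1359.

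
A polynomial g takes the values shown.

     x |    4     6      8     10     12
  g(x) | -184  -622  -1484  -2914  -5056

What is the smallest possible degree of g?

3

Forward differences of the values at x = 4, 6, 8, 10, 12:
  g  : -184  -622  -1484  -2914  -5056
  Δ  : -438  -862  -1430  -2142
  Δ^2: -424  -568  -712
  Δ^3: -144  -144
  Δ^4: 0
The third differences are constant (-144) and nonzero, while all higher differences vanish, so the minimal degree is 3.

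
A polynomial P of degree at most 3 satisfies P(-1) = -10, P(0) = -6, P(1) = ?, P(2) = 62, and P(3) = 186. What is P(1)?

8

The 4 known points determine the degree-3 polynomial uniquely.
Write P(n) = an^3 + bn^2 + cn + d. Substituting each data point gives a linear system:
  -a + b - c + d = -10
  d = -6
  8a + 4b + 2c + d = 62
  27a + 9b + 3c + d = 186
Solving the system yields a = 5, b = 5, c = 4, d = -6.
So P(n) = 5n^3 + 5n^2 + 4n - 6.
Then P(1) = 8.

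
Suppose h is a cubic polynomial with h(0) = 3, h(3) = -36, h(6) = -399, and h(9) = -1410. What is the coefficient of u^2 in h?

0

Write h(u) = au^3 + bu^2 + cu + d. Substituting each data point gives a linear system:
  d = 3
  27a + 9b + 3c + d = -36
  216a + 36b + 6c + d = -399
  729a + 81b + 9c + d = -1410
Solving the system yields a = -2, b = 0, c = 5, d = 3.
So h(u) = -2u^3 + 5u + 3.
The coefficient of u^2 is 0.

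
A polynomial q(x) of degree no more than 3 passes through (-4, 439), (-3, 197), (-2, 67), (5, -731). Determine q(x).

q(x) = -6x^3 + 2x^2 - 6x - 1

Write q(x) = ax^3 + bx^2 + cx + d. Substituting each data point gives a linear system:
  -64a + 16b - 4c + d = 439
  -27a + 9b - 3c + d = 197
  -8a + 4b - 2c + d = 67
  125a + 25b + 5c + d = -731
Solving the system yields a = -6, b = 2, c = -6, d = -1.
So q(x) = -6x^3 + 2x^2 - 6x - 1.
Check: q(5) = -731. ✓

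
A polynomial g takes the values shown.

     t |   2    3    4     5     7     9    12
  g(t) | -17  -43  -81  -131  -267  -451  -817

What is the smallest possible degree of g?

Divided differences on the nodes 2, 3, 4, 5, 7, 9, 12:
  order 0: -17  -43  -81  -131  -267  -451  -817
  order 1: -26  -38  -50  -68  -92  -122
  order 2: -6  -6  -6  -6  -6
  order 3: 0  0  0  0
  order 4: 0  0  0
  order 5: 0  0
  order 6: 0
The order-2 divided differences are all -6 (nonzero) and every higher order vanishes, so the data lies on a polynomial of degree exactly 2.

2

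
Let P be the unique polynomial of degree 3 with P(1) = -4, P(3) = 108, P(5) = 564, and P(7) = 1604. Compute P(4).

278

Forward differences of the values at s = 1, 3, 5, 7:
  P  : -4  108  564  1604
  Δ  : 112  456  1040
  Δ^2: 344  584
  Δ^3: 240
The third differences are constant, confirming degree 3.
Interpolating (Newton forward form) and evaluating at s = 4 gives P(4) = 278.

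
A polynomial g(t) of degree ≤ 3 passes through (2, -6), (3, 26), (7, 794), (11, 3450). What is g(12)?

Write g(t) = at^3 + bt^2 + ct + d. Substituting each data point gives a linear system:
  8a + 4b + 2c + d = -6
  27a + 9b + 3c + d = 26
  343a + 49b + 7c + d = 794
  1331a + 121b + 11c + d = 3450
Solving the system yields a = 3, b = -4, c = -5, d = -4.
So g(t) = 3t³ - 4t² - 5t - 4.
Then g(12) = 4544.

4544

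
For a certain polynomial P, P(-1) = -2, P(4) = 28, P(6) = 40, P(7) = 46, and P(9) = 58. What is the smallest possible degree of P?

Divided differences on the nodes -1, 4, 6, 7, 9:
  order 0: -2  28  40  46  58
  order 1: 6  6  6  6
  order 2: 0  0  0
  order 3: 0  0
  order 4: 0
The order-1 divided differences are all 6 (nonzero) and every higher order vanishes, so the data lies on a polynomial of degree exactly 1.

1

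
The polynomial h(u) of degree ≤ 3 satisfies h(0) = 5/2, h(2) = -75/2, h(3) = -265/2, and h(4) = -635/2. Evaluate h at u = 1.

-5/2

Using the Lagrange interpolation formula with nodes 0, 2, 3, 4:
  L_0(u) = (u - 2)(u - 3)(u - 4) / -24
  L_1(u) = u(u - 3)(u - 4) / 4
  L_2(u) = u(u - 2)(u - 4) / -3
  L_3(u) = u(u - 2)(u - 3) / 8
Then h(u) = 5/2·L_0(u) - 75/2·L_1(u) - 265/2·L_2(u) - 635/2·L_3(u).
Expanding and collecting terms gives h(u) = -5u^3 + 5/2.
Evaluating at u = 1: h(1) = -5/2.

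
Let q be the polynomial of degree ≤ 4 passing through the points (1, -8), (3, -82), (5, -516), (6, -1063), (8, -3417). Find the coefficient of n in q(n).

Write q(n) = an^4 + bn^3 + cn^2 + dn + e. Substituting each data point gives a linear system:
  a + b + c + d + e = -8
  81a + 27b + 9c + 3d + e = -82
  625a + 125b + 25c + 5d + e = -516
  1296a + 216b + 36c + 6d + e = -1063
  4096a + 512b + 64c + 8d + e = -3417
Solving the system yields a = -1, b = 2, c = -5, d = -3, e = -1.
So q(n) = -n⁴ + 2n³ - 5n² - 3n - 1.
The coefficient of n is -3.

-3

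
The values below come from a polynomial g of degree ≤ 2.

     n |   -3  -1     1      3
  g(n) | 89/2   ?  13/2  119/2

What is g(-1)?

On equispaced nodes a degree-2 polynomial has vanishing third forward difference, so
  - g(-3) + 3·g(-1) - 3·g(1) + g(3) = 0.
Substituting the known values and solving for g(-1):
  3·g(-1) = 9/2
  g(-1) = 3/2.

3/2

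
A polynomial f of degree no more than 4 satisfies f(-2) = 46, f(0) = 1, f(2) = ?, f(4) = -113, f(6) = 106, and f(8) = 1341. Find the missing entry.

-36

The 5 known points determine the degree-4 polynomial uniquely.
Write f(s) = as^4 + bs^3 + cs^2 + ds + e. Substituting each data point gives a linear system:
  16a - 8b + 4c - 2d + e = 46
  e = 1
  256a + 64b + 16c + 4d + e = -113
  1296a + 216b + 36c + 6d + e = 106
  4096a + 512b + 64c + 8d + e = 1341
Solving the system yields a = 1, b = -5, c = -3, d = -1/2, e = 1.
So f(s) = s⁴ - 5s³ - 3s² - (1/2)s + 1.
Then f(2) = -36.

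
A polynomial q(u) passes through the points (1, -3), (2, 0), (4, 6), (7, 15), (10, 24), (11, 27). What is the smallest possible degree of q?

1

Divided differences on the nodes 1, 2, 4, 7, 10, 11:
  order 0: -3  0  6  15  24  27
  order 1: 3  3  3  3  3
  order 2: 0  0  0  0
  order 3: 0  0  0
  order 4: 0  0
  order 5: 0
The order-1 divided differences are all 3 (nonzero) and every higher order vanishes, so the data lies on a polynomial of degree exactly 1.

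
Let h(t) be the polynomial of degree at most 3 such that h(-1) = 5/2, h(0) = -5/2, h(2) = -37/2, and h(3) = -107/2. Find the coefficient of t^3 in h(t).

Write h(t) = at^3 + bt^2 + ct + d. Substituting each data point gives a linear system:
  -a + b - c + d = 5/2
  d = -5/2
  8a + 4b + 2c + d = -37/2
  27a + 9b + 3c + d = -107/2
Solving the system yields a = -2, b = 1, c = -2, d = -5/2.
So h(t) = -2t^3 + t^2 - 2t - 5/2.
The leading coefficient is -2.

-2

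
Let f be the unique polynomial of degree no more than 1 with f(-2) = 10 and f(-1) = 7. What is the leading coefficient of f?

-3

Write f(u) = au + b. Substituting each data point gives a linear system:
  -2a + b = 10
  -a + b = 7
Solving the system yields a = -3, b = 4.
So f(u) = -3u + 4.
The leading coefficient is -3.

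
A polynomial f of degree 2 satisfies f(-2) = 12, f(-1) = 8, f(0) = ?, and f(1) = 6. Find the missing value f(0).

6

The 3 known points determine the degree-2 polynomial uniquely.
Write f(u) = au^2 + bu + c. Substituting each data point gives a linear system:
  4a - 2b + c = 12
  a - b + c = 8
  a + b + c = 6
Solving the system yields a = 1, b = -1, c = 6.
So f(u) = u^2 - u + 6.
Then f(0) = 6.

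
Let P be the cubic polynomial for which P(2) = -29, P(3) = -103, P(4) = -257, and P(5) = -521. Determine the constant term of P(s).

Write P(s) = as^3 + bs^2 + cs + d. Substituting each data point gives a linear system:
  8a + 4b + 2c + d = -29
  27a + 9b + 3c + d = -103
  64a + 16b + 4c + d = -257
  125a + 25b + 5c + d = -521
Solving the system yields a = -5, b = 5, c = -4, d = -1.
So P(s) = -5s³ + 5s² - 4s - 1.
The constant term is -1.

-1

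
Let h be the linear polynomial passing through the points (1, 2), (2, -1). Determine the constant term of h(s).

Write h(s) = as + b. Substituting each data point gives a linear system:
  a + b = 2
  2a + b = -1
Solving the system yields a = -3, b = 5.
So h(s) = -3s + 5.
The constant term is 5.

5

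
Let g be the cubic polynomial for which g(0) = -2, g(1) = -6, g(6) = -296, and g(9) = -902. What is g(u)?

g(u) = -u^3 - 2u^2 - u - 2

Write g(u) = au^3 + bu^2 + cu + d. Substituting each data point gives a linear system:
  d = -2
  a + b + c + d = -6
  216a + 36b + 6c + d = -296
  729a + 81b + 9c + d = -902
Solving the system yields a = -1, b = -2, c = -1, d = -2.
So g(u) = -u^3 - 2u^2 - u - 2.
Check: g(0) = -2. ✓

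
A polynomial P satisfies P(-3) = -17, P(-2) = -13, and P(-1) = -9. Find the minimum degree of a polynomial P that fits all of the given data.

Forward differences of the values at u = -3, -2, -1:
  P  : -17  -13  -9
  Δ  : 4  4
  Δ^2: 0
The first differences are constant (4) and nonzero, while all higher differences vanish, so the minimal degree is 1.

1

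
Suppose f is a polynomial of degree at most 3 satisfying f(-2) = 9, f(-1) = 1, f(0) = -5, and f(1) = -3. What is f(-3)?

13

Write f(x) = ax^3 + bx^2 + cx + d. Substituting each data point gives a linear system:
  -8a + 4b - 2c + d = 9
  -a + b - c + d = 1
  d = -5
  a + b + c + d = -3
Solving the system yields a = 1, b = 4, c = -3, d = -5.
So f(x) = x^3 + 4x^2 - 3x - 5.
Then f(-3) = 13.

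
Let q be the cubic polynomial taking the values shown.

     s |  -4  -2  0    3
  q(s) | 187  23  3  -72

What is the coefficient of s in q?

2

Write q(s) = as^3 + bs^2 + cs + d. Substituting each data point gives a linear system:
  -64a + 16b - 4c + d = 187
  -8a + 4b - 2c + d = 23
  d = 3
  27a + 9b + 3c + d = -72
Solving the system yields a = -3, b = 0, c = 2, d = 3.
So q(s) = -3s³ + 2s + 3.
The coefficient of s is 2.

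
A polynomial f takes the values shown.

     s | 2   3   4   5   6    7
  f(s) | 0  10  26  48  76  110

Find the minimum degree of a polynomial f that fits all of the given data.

Forward differences of the values at s = 2, 3, 4, 5, 6, 7:
  f  : 0  10  26  48  76  110
  Δ  : 10  16  22  28  34
  Δ^2: 6  6  6  6
  Δ^3: 0  0  0
  Δ^4: 0  0
  Δ^5: 0
The second differences are constant (6) and nonzero, while all higher differences vanish, so the minimal degree is 2.

2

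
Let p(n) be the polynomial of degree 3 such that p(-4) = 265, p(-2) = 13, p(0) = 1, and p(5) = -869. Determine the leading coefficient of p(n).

Write p(n) = an^3 + bn^2 + cn + d. Substituting each data point gives a linear system:
  -64a + 16b - 4c + d = 265
  -8a + 4b - 2c + d = 13
  d = 1
  125a + 25b + 5c + d = -869
Solving the system yields a = -6, b = -6, c = 6, d = 1.
So p(n) = -6n³ - 6n² + 6n + 1.
The leading coefficient is -6.

-6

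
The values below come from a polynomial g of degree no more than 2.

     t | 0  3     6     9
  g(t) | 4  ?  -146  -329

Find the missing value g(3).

-35

On equispaced nodes a degree-2 polynomial has vanishing third forward difference, so
  - g(0) + 3·g(3) - 3·g(6) + g(9) = 0.
Substituting the known values and solving for g(3):
  3·g(3) = -105
  g(3) = -35.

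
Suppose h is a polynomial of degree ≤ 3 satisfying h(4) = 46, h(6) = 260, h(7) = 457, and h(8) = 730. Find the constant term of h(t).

2

Write h(t) = at^3 + bt^2 + ct + d. Substituting each data point gives a linear system:
  64a + 16b + 4c + d = 46
  216a + 36b + 6c + d = 260
  343a + 49b + 7c + d = 457
  512a + 64b + 8c + d = 730
Solving the system yields a = 2, b = -4, c = -5, d = 2.
So h(t) = 2t^3 - 4t^2 - 5t + 2.
The constant term is 2.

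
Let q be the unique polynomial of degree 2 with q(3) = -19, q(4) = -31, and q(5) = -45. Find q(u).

q(u) = -u^2 - 5u + 5

Using the Lagrange interpolation formula with nodes 3, 4, 5:
  L_0(u) = (u - 4)(u - 5) / 2
  L_1(u) = (u - 3)(u - 5) / -1
  L_2(u) = (u - 3)(u - 4) / 2
Then q(u) = -19·L_0(u) - 31·L_1(u) - 45·L_2(u).
Expanding and collecting terms gives q(u) = -u^2 - 5u + 5.
Check: q(4) = -31. ✓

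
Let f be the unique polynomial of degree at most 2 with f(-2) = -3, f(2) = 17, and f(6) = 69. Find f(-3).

-3

Write f(s) = as^2 + bs + c. Substituting each data point gives a linear system:
  4a - 2b + c = -3
  4a + 2b + c = 17
  36a + 6b + c = 69
Solving the system yields a = 1, b = 5, c = 3.
So f(s) = s^2 + 5s + 3.
Then f(-3) = -3.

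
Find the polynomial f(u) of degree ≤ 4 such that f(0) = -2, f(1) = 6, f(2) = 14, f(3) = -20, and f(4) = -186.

Write f(u) = au^4 + bu^3 + cu^2 + du + e. Substituting each data point gives a linear system:
  e = -2
  a + b + c + d + e = 6
  16a + 8b + 4c + 2d + e = 14
  81a + 27b + 9c + 3d + e = -20
  256a + 64b + 16c + 4d + e = -186
Solving the system yields a = -2, b = 5, c = -1, d = 6, e = -2.
So f(u) = -2u^4 + 5u^3 - u^2 + 6u - 2.
Check: f(2) = 14. ✓

f(u) = -2u^4 + 5u^3 - u^2 + 6u - 2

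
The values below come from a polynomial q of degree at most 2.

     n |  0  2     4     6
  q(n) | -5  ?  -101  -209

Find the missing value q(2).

On equispaced nodes a degree-2 polynomial has vanishing third forward difference, so
  - q(0) + 3·q(2) - 3·q(4) + q(6) = 0.
Substituting the known values and solving for q(2):
  3·q(2) = -99
  q(2) = -33.

-33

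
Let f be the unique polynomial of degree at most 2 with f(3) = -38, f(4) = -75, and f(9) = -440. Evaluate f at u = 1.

0

Write f(u) = au^2 + bu + c. Substituting each data point gives a linear system:
  9a + 3b + c = -38
  16a + 4b + c = -75
  81a + 9b + c = -440
Solving the system yields a = -6, b = 5, c = 1.
So f(u) = -6u^2 + 5u + 1.
Then f(1) = 0.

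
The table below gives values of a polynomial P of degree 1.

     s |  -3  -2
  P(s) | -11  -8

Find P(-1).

Using the Lagrange interpolation formula with nodes -3, -2:
  L_0(s) = (s + 2) / -1
  L_1(s) = (s + 3) / 1
Then P(s) = -11·L_0(s) - 8·L_1(s).
Expanding and collecting terms gives P(s) = 3s - 2.
Evaluating at s = -1: P(-1) = -5.

-5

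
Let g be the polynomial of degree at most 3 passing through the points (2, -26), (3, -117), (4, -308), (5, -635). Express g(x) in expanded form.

g(x) = -6x^3 + 4x^2 + 3x

Write g(x) = ax^3 + bx^2 + cx + d. Substituting each data point gives a linear system:
  8a + 4b + 2c + d = -26
  27a + 9b + 3c + d = -117
  64a + 16b + 4c + d = -308
  125a + 25b + 5c + d = -635
Solving the system yields a = -6, b = 4, c = 3, d = 0.
So g(x) = -6x³ + 4x² + 3x.
Check: g(3) = -117. ✓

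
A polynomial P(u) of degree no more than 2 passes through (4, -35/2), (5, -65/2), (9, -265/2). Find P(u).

Using the Lagrange interpolation formula with nodes 4, 5, 9:
  L_0(u) = (u - 5)(u - 9) / 5
  L_1(u) = (u - 4)(u - 9) / -4
  L_2(u) = (u - 4)(u - 5) / 20
Then P(u) = -35/2·L_0(u) - 65/2·L_1(u) - 265/2·L_2(u).
Expanding and collecting terms gives P(u) = -2u² + 3u + 5/2.
Check: P(9) = -265/2. ✓

P(u) = -2u^2 + 3u + 5/2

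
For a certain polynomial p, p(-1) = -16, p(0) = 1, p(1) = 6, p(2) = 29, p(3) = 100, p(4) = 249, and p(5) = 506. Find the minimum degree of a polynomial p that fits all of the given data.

Forward differences of the values at t = -1, 0, 1, 2, 3, 4, 5:
  p  : -16  1  6  29  100  249  506
  Δ  : 17  5  23  71  149  257
  Δ^2: -12  18  48  78  108
  Δ^3: 30  30  30  30
  Δ^4: 0  0  0
  Δ^5: 0  0
  Δ^6: 0
The third differences are constant (30) and nonzero, while all higher differences vanish, so the minimal degree is 3.

3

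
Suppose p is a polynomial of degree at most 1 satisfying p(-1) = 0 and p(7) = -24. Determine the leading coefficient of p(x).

Write p(x) = ax + b. Substituting each data point gives a linear system:
  -a + b = 0
  7a + b = -24
Solving the system yields a = -3, b = -3.
So p(x) = -3x - 3.
The leading coefficient is -3.

-3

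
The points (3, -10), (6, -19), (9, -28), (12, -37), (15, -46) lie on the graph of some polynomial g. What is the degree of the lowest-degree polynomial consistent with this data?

1

Forward differences of the values at t = 3, 6, 9, 12, 15:
  g  : -10  -19  -28  -37  -46
  Δ  : -9  -9  -9  -9
  Δ^2: 0  0  0
  Δ^3: 0  0
  Δ^4: 0
The first differences are constant (-9) and nonzero, while all higher differences vanish, so the minimal degree is 1.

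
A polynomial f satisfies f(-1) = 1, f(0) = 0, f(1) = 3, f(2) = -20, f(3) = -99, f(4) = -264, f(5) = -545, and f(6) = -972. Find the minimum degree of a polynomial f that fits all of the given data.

Forward differences of the values at x = -1, 0, 1, 2, 3, 4, 5, 6:
  f  : 1  0  3  -20  -99  -264  -545  -972
  Δ  : -1  3  -23  -79  -165  -281  -427
  Δ^2: 4  -26  -56  -86  -116  -146
  Δ^3: -30  -30  -30  -30  -30
  Δ^4: 0  0  0  0
  Δ^5: 0  0  0
  Δ^6: 0  0
  Δ^7: 0
The third differences are constant (-30) and nonzero, while all higher differences vanish, so the minimal degree is 3.

3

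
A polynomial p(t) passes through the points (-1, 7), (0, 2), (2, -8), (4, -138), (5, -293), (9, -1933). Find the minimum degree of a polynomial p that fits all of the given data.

3

Divided differences on the nodes -1, 0, 2, 4, 5, 9:
  order 0: 7  2  -8  -138  -293  -1933
  order 1: -5  -5  -65  -155  -410
  order 2: 0  -15  -30  -51
  order 3: -3  -3  -3
  order 4: 0  0
  order 5: 0
The order-3 divided differences are all -3 (nonzero) and every higher order vanishes, so the data lies on a polynomial of degree exactly 3.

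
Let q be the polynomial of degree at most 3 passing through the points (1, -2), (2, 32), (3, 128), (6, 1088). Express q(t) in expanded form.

Write q(t) = at^3 + bt^2 + ct + d. Substituting each data point gives a linear system:
  a + b + c + d = -2
  8a + 4b + 2c + d = 32
  27a + 9b + 3c + d = 128
  216a + 36b + 6c + d = 1088
Solving the system yields a = 5, b = 1, c = -4, d = -4.
So q(t) = 5t^3 + t^2 - 4t - 4.
Check: q(3) = 128. ✓

q(t) = 5t^3 + t^2 - 4t - 4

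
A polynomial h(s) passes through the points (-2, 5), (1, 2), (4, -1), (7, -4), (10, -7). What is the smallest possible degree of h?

1

Forward differences of the values at s = -2, 1, 4, 7, 10:
  h  : 5  2  -1  -4  -7
  Δ  : -3  -3  -3  -3
  Δ^2: 0  0  0
  Δ^3: 0  0
  Δ^4: 0
The first differences are constant (-3) and nonzero, while all higher differences vanish, so the minimal degree is 1.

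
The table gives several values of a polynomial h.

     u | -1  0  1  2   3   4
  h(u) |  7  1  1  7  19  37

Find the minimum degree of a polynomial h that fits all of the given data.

Forward differences of the values at u = -1, 0, 1, 2, 3, 4:
  h  : 7  1  1  7  19  37
  Δ  : -6  0  6  12  18
  Δ^2: 6  6  6  6
  Δ^3: 0  0  0
  Δ^4: 0  0
  Δ^5: 0
The second differences are constant (6) and nonzero, while all higher differences vanish, so the minimal degree is 2.

2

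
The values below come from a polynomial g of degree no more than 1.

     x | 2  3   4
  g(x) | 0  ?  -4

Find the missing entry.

On equispaced nodes a degree-1 polynomial has vanishing second forward difference, so
  g(2) - 2·g(3) + g(4) = 0.
Substituting the known values and solving for g(3):
  -2·g(3) = 4
  g(3) = -2.

-2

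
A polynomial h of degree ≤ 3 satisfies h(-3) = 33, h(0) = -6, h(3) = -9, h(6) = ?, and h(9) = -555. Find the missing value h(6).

-138

The 4 known points determine the degree-3 polynomial uniquely.
Write h(n) = an^3 + bn^2 + cn + d. Substituting each data point gives a linear system:
  -27a + 9b - 3c + d = 33
  d = -6
  27a + 9b + 3c + d = -9
  729a + 81b + 9c + d = -555
Solving the system yields a = -1, b = 2, c = 2, d = -6.
So h(n) = -n^3 + 2n^2 + 2n - 6.
Then h(6) = -138.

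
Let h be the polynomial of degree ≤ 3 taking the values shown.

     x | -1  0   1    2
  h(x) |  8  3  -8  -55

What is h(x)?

Write h(x) = ax^3 + bx^2 + cx + d. Substituting each data point gives a linear system:
  -a + b - c + d = 8
  d = 3
  a + b + c + d = -8
  8a + 4b + 2c + d = -55
Solving the system yields a = -5, b = -3, c = -3, d = 3.
So h(x) = -5x³ - 3x² - 3x + 3.
Check: h(1) = -8. ✓

h(x) = -5x^3 - 3x^2 - 3x + 3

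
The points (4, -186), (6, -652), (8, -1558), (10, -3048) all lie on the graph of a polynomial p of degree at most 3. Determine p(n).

Using the Lagrange interpolation formula with nodes 4, 6, 8, 10:
  L_0(n) = (n - 6)(n - 8)(n - 10) / -48
  L_1(n) = (n - 4)(n - 8)(n - 10) / 16
  L_2(n) = (n - 4)(n - 6)(n - 10) / -16
  L_3(n) = (n - 4)(n - 6)(n - 8) / 48
Then p(n) = -186·L_0(n) - 652·L_1(n) - 1558·L_2(n) - 3048·L_3(n).
Expanding and collecting terms gives p(n) = -3n^3 - n^2 + 5n + 2.
Check: p(10) = -3048. ✓

p(n) = -3n^3 - n^2 + 5n + 2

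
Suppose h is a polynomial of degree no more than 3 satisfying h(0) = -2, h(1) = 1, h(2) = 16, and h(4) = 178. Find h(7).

Using the Lagrange interpolation formula with nodes 0, 1, 2, 4:
  L_0(s) = (s - 1)(s - 2)(s - 4) / -8
  L_1(s) = s(s - 2)(s - 4) / 3
  L_2(s) = s(s - 1)(s - 4) / -4
  L_3(s) = s(s - 1)(s - 2) / 24
Then h(s) = -2·L_0(s) + 1·L_1(s) + 16·L_2(s) + 178·L_3(s).
Expanding and collecting terms gives h(s) = 4s³ - 6s² + 5s - 2.
Evaluating at s = 7: h(7) = 1111.

1111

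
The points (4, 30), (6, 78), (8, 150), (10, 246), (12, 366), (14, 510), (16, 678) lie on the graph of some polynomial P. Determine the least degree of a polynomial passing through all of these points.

2

Forward differences of the values at x = 4, 6, 8, 10, 12, 14, 16:
  P  : 30  78  150  246  366  510  678
  Δ  : 48  72  96  120  144  168
  Δ^2: 24  24  24  24  24
  Δ^3: 0  0  0  0
  Δ^4: 0  0  0
  Δ^5: 0  0
  Δ^6: 0
The second differences are constant (24) and nonzero, while all higher differences vanish, so the minimal degree is 2.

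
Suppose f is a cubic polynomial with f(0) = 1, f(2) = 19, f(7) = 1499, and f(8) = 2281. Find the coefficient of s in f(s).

-3

Write f(s) = as^3 + bs^2 + cs + d. Substituting each data point gives a linear system:
  d = 1
  8a + 4b + 2c + d = 19
  343a + 49b + 7c + d = 1499
  512a + 64b + 8c + d = 2281
Solving the system yields a = 5, b = -4, c = -3, d = 1.
So f(s) = 5s^3 - 4s^2 - 3s + 1.
The coefficient of s is -3.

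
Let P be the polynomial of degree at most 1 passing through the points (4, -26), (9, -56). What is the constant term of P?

-2

Write P(u) = au + b. Substituting each data point gives a linear system:
  4a + b = -26
  9a + b = -56
Solving the system yields a = -6, b = -2.
So P(u) = -6u - 2.
The constant term is -2.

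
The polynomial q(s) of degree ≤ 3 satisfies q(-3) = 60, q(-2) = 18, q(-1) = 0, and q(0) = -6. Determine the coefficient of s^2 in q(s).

Write q(s) = as^3 + bs^2 + cs + d. Substituting each data point gives a linear system:
  -27a + 9b - 3c + d = 60
  -8a + 4b - 2c + d = 18
  -a + b - c + d = 0
  d = -6
Solving the system yields a = -2, b = 0, c = -4, d = -6.
So q(s) = -2s³ - 4s - 6.
The coefficient of s^2 is 0.

0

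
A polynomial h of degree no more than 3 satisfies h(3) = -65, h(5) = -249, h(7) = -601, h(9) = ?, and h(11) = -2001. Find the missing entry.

-1169

On equispaced nodes a degree-3 polynomial has vanishing fourth forward difference, so
  h(3) - 4·h(5) + 6·h(7) - 4·h(9) + h(11) = 0.
Substituting the known values and solving for h(9):
  -4·h(9) = 4676
  h(9) = -1169.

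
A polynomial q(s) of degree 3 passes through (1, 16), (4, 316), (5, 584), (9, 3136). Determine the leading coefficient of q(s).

Write q(s) = as^3 + bs^2 + cs + d. Substituting each data point gives a linear system:
  a + b + c + d = 16
  64a + 16b + 4c + d = 316
  125a + 25b + 5c + d = 584
  729a + 81b + 9c + d = 3136
Solving the system yields a = 4, b = 2, c = 6, d = 4.
So q(s) = 4s^3 + 2s^2 + 6s + 4.
The leading coefficient is 4.

4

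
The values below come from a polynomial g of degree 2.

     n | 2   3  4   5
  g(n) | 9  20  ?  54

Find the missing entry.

35

The 3 known points determine the degree-2 polynomial uniquely.
Write g(n) = an^2 + bn + c. Substituting each data point gives a linear system:
  4a + 2b + c = 9
  9a + 3b + c = 20
  25a + 5b + c = 54
Solving the system yields a = 2, b = 1, c = -1.
So g(n) = 2n² + n - 1.
Then g(4) = 35.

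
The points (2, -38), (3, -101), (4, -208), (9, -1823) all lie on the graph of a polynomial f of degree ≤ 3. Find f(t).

Write f(t) = at^3 + bt^2 + ct + d. Substituting each data point gives a linear system:
  8a + 4b + 2c + d = -38
  27a + 9b + 3c + d = -101
  64a + 16b + 4c + d = -208
  729a + 81b + 9c + d = -1823
Solving the system yields a = -2, b = -4, c = -5, d = 4.
So f(t) = -2t^3 - 4t^2 - 5t + 4.
Check: f(3) = -101. ✓

f(t) = -2t^3 - 4t^2 - 5t + 4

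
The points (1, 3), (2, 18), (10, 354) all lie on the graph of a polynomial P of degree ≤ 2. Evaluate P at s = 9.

291

Using the Lagrange interpolation formula with nodes 1, 2, 10:
  L_0(s) = (s - 2)(s - 10) / 9
  L_1(s) = (s - 1)(s - 10) / -8
  L_2(s) = (s - 1)(s - 2) / 72
Then P(s) = 3·L_0(s) + 18·L_1(s) + 354·L_2(s).
Expanding and collecting terms gives P(s) = 3s^2 + 6s - 6.
Evaluating at s = 9: P(9) = 291.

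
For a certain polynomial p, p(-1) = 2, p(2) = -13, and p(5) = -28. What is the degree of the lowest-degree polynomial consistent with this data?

Forward differences of the values at n = -1, 2, 5:
  p  : 2  -13  -28
  Δ  : -15  -15
  Δ^2: 0
The first differences are constant (-15) and nonzero, while all higher differences vanish, so the minimal degree is 1.

1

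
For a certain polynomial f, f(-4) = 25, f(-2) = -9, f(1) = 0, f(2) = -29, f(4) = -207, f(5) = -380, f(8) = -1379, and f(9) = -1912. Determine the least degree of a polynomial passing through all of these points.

Divided differences on the nodes -4, -2, 1, 2, 4, 5, 8, 9:
  order 0: 25  -9  0  -29  -207  -380  -1379  -1912
  order 1: -17  3  -29  -89  -173  -333  -533
  order 2: 4  -8  -20  -28  -40  -50
  order 3: -2  -2  -2  -2  -2
  order 4: 0  0  0  0
  order 5: 0  0  0
  order 6: 0  0
  order 7: 0
The order-3 divided differences are all -2 (nonzero) and every higher order vanishes, so the data lies on a polynomial of degree exactly 3.

3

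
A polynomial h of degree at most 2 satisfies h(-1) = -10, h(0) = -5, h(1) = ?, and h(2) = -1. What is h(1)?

The 3 known points determine the degree-2 polynomial uniquely.
Write h(n) = an^2 + bn + c. Substituting each data point gives a linear system:
  a - b + c = -10
  c = -5
  4a + 2b + c = -1
Solving the system yields a = -1, b = 4, c = -5.
So h(n) = -n^2 + 4n - 5.
Then h(1) = -2.

-2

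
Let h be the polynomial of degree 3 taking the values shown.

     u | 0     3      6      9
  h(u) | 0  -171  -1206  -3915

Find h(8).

Using the Lagrange interpolation formula with nodes 0, 3, 6, 9:
  L_0(u) = (u - 3)(u - 6)(u - 9) / -162
  L_1(u) = u(u - 6)(u - 9) / 54
  L_2(u) = u(u - 3)(u - 9) / -54
  L_3(u) = u(u - 3)(u - 6) / 162
Then h(u) = 0·L_0(u) - 171·L_1(u) - 1206·L_2(u) - 3915·L_3(u).
Expanding and collecting terms gives h(u) = -5u³ - 3u² - 3u.
Evaluating at u = 8: h(8) = -2776.

-2776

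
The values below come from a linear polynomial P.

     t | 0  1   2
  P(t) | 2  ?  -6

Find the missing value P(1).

The 2 known points determine the degree-1 polynomial uniquely.
Write P(t) = at + b. Substituting each data point gives a linear system:
  b = 2
  2a + b = -6
Solving the system yields a = -4, b = 2.
So P(t) = -4t + 2.
Then P(1) = -2.

-2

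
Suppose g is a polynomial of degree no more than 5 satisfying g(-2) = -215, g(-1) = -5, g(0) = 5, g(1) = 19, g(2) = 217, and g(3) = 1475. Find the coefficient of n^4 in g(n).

Write g(n) = an^5 + bn^4 + cn^3 + dn^2 + en + k. Substituting each data point gives a linear system:
  -32a + 16b - 8c + 4d - 2e + k = -215
  -a + b - c + d - e + k = -5
  k = 5
  a + b + c + d + e + k = 19
  32a + 16b + 8c + 4d + 2e + k = 217
  243a + 81b + 27c + 9d + 3e + k = 1475
Solving the system yields a = 6, b = -1, c = 2, d = 3, e = 4, k = 5.
So g(n) = 6n^5 - n^4 + 2n^3 + 3n^2 + 4n + 5.
The coefficient of n^4 is -1.

-1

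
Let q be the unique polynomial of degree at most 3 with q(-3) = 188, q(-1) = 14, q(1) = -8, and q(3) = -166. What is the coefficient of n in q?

Write q(n) = an^3 + bn^2 + cn + d. Substituting each data point gives a linear system:
  -27a + 9b - 3c + d = 188
  -a + b - c + d = 14
  a + b + c + d = -8
  27a + 9b + 3c + d = -166
Solving the system yields a = -6, b = 1, c = -5, d = 2.
So q(n) = -6n^3 + n^2 - 5n + 2.
The coefficient of n is -5.

-5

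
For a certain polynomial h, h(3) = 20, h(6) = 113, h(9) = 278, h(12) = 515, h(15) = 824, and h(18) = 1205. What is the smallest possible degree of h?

Forward differences of the values at n = 3, 6, 9, 12, 15, 18:
  h  : 20  113  278  515  824  1205
  Δ  : 93  165  237  309  381
  Δ^2: 72  72  72  72
  Δ^3: 0  0  0
  Δ^4: 0  0
  Δ^5: 0
The second differences are constant (72) and nonzero, while all higher differences vanish, so the minimal degree is 2.

2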